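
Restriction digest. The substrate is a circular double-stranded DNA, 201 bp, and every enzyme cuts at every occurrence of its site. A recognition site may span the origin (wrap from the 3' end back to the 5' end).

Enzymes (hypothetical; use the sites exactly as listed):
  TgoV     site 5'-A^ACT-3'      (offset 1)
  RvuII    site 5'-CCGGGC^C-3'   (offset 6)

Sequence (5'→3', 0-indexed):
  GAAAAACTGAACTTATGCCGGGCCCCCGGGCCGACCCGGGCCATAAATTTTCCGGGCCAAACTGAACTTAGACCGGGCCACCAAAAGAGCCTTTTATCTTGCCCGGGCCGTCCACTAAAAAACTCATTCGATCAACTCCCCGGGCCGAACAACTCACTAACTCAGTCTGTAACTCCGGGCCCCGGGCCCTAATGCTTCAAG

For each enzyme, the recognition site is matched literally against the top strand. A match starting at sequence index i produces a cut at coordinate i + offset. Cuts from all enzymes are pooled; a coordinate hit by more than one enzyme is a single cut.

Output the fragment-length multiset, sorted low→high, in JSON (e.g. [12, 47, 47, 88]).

Site scan:
  TgoV AACT/1: at [4, 9, 59, 64, 120, 133, 150, 158, 170] ⇒ [5, 10, 60, 65, 121, 134, 151, 159, 171]
  RvuII CCGGGCC/6: at [17, 25, 35, 51, 72, 102, 139, 174, 181] ⇒ [23, 31, 41, 57, 78, 108, 145, 180, 187]

Pooled cuts: [5, 10, 23, 31, 41, 57, 60, 65, 78, 108, 121, 134, 145, 151, 159, 171, 180, 187]

Fragments:
  5→10: 5 bp
  10→23: 13 bp
  23→31: 8 bp
  31→41: 10 bp
  41→57: 16 bp
  57→60: 3 bp
  60→65: 5 bp
  65→78: 13 bp
  78→108: 30 bp
  108→121: 13 bp
  121→134: 13 bp
  134→145: 11 bp
  145→151: 6 bp
  151→159: 8 bp
  159→171: 12 bp
  171→180: 9 bp
  180→187: 7 bp
  187→5 (wrap): 201-187+5 = 19 bp

[3,5,5,6,7,8,8,9,10,11,12,13,13,13,13,16,19,30]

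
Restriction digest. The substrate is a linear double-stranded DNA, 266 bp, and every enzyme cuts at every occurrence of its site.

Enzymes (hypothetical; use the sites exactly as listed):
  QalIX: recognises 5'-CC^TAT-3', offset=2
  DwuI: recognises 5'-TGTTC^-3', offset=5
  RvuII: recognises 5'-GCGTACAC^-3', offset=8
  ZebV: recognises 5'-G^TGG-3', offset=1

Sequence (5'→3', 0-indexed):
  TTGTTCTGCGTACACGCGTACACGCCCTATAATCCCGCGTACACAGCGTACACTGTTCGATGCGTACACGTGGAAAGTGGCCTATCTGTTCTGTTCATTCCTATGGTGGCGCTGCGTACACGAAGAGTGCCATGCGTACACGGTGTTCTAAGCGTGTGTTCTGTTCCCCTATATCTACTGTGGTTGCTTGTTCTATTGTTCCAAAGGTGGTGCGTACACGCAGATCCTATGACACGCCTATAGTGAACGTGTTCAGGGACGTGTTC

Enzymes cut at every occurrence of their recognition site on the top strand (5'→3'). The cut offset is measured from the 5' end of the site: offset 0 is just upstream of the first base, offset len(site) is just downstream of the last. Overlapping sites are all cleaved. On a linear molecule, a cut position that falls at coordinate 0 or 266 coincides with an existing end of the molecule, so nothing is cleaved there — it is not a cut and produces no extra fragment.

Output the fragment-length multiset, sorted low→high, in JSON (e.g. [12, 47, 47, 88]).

[1,3,4,5,5,5,5,5,5,6,6,7,7,8,8,8,9,9,9,11,11,11,12,12,13,13,15,16,17,20]

Site scan:
  QalIX CCTAT/2: at [25, 80, 99, 167, 225, 236] ⇒ [27, 82, 101, 169, 227, 238]
  DwuI TGTTC/5: at [1, 53, 86, 91, 143, 156, 161, 188, 196, 249, 261] ⇒ [6, 58, 91, 96, 148, 161, 166, 193, 201, 254] (position 266 is a terminus of the linear molecule — no cut)
  RvuII GCGTACAC/8: at [7, 15, 36, 45, 61, 113, 133, 211] ⇒ [15, 23, 44, 53, 69, 121, 141, 219]
  ZebV GTGG/1: at [69, 76, 105, 179, 206] ⇒ [70, 77, 106, 180, 207]

Pooled cuts: [6, 15, 23, 27, 44, 53, 58, 69, 70, 77, 82, 91, 96, 101, 106, 121, 141, 148, 161, 166, 169, 180, 193, 201, 207, 219, 227, 238, 254]

Fragments:
  [0,6): 6 bp
  [6,15): 9 bp
  [15,23): 8 bp
  [23,27): 4 bp
  [27,44): 17 bp
  [44,53): 9 bp
  [53,58): 5 bp
  [58,69): 11 bp
  [69,70): 1 bp
  [70,77): 7 bp
  [77,82): 5 bp
  [82,91): 9 bp
  [91,96): 5 bp
  [96,101): 5 bp
  [101,106): 5 bp
  [106,121): 15 bp
  [121,141): 20 bp
  [141,148): 7 bp
  [148,161): 13 bp
  [161,166): 5 bp
  [166,169): 3 bp
  [169,180): 11 bp
  [180,193): 13 bp
  [193,201): 8 bp
  [201,207): 6 bp
  [207,219): 12 bp
  [219,227): 8 bp
  [227,238): 11 bp
  [238,254): 16 bp
  [254,266): 12 bp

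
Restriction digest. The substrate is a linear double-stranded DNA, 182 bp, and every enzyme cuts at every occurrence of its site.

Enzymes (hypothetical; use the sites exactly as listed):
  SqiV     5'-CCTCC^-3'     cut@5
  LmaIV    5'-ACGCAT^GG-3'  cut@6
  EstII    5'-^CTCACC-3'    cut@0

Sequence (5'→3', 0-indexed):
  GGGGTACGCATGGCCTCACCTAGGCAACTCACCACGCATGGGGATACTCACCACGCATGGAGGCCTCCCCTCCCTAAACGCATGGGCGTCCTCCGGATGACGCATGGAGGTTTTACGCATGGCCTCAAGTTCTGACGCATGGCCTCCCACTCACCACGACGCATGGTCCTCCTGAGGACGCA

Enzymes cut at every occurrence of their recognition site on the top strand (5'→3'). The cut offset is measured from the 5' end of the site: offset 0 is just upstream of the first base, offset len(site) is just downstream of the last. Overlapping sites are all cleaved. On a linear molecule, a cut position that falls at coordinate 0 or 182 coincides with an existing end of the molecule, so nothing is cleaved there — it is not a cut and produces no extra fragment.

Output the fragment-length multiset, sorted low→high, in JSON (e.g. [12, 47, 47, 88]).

[2,3,5,7,7,8,10,10,10,11,11,11,12,12,13,15,15,20]

Site scan:
  SqiV CCTCC/5: at [63, 68, 89, 142, 167] ⇒ [68, 73, 94, 147, 172]
  LmaIV ACGCATGG/6: at [5, 33, 52, 77, 99, 114, 134, 158] ⇒ [11, 39, 58, 83, 105, 120, 140, 164]
  EstII CTCACC/0: at [14, 27, 46, 149] ⇒ [14, 27, 46, 149]

All cut coordinates (distinct, sorted): [11, 14, 27, 39, 46, 58, 68, 73, 83, 94, 105, 120, 140, 147, 149, 164, 172]

Fragment lengths:
  [0,11): 11 bp
  [11,14): 3 bp
  [14,27): 13 bp
  [27,39): 12 bp
  [39,46): 7 bp
  [46,58): 12 bp
  [58,68): 10 bp
  [68,73): 5 bp
  [73,83): 10 bp
  [83,94): 11 bp
  [94,105): 11 bp
  [105,120): 15 bp
  [120,140): 20 bp
  [140,147): 7 bp
  [147,149): 2 bp
  [149,164): 15 bp
  [164,172): 8 bp
  [172,182): 10 bp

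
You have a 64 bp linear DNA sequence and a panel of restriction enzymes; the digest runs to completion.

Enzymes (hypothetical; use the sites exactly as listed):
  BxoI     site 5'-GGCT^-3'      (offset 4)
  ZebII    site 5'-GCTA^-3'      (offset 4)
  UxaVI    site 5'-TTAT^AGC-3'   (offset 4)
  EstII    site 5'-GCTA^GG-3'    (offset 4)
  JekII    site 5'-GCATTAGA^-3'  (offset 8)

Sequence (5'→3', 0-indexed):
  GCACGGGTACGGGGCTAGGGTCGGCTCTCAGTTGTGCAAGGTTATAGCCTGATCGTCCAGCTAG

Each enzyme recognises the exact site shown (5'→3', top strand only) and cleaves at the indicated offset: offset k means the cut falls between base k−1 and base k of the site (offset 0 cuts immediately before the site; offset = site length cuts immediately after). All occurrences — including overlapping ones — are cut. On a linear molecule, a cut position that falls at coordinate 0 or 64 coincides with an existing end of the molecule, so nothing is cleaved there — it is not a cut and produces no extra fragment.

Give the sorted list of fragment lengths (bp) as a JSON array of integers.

Site scan:
  BxoI GGCT/4: at [12, 22] ⇒ [16, 26]
  ZebII GCTA/4: at [13, 59] ⇒ [17, 63]
  UxaVI TTATAGC/4: at [41] ⇒ [45]
  EstII GCTAGG/4: at [13] ⇒ [17]
  JekII (GCATTAGA, off=8): no sites

Pooled cuts: [16, 17, 26, 45, 63]

Fragment lengths:
  [0,16): 16 bp
  [16,17): 1 bp
  [17,26): 9 bp
  [26,45): 19 bp
  [45,63): 18 bp
  [63,64): 1 bp

[1,1,9,16,18,19]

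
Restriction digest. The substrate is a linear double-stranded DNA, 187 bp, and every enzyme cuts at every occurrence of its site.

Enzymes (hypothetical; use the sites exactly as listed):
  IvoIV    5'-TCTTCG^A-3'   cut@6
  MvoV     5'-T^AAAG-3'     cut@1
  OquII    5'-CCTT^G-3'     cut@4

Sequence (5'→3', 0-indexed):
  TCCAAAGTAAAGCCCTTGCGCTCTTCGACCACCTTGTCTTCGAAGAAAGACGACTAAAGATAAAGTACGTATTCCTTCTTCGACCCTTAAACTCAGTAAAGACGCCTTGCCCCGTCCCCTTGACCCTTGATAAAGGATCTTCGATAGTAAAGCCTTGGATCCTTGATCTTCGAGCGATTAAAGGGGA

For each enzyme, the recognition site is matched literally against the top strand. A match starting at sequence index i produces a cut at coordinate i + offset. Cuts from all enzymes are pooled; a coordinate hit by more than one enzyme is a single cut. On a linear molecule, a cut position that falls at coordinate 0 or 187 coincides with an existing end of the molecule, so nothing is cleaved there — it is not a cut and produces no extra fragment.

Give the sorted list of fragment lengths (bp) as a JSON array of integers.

Per-enzyme occurrences:
  IvoIV (TCTTCGA, off=6): starts [21, 36, 76, 137, 166] → cuts [27, 42, 82, 143, 172]
  MvoV (TAAAG, off=1): starts [7, 54, 60, 96, 130, 147, 178] → cuts [8, 55, 61, 97, 131, 148, 179]
  OquII (CCTTG, off=4): starts [13, 31, 104, 117, 124, 152, 160] → cuts [17, 35, 108, 121, 128, 156, 164]

All cut coordinates (distinct, sorted): [8, 17, 27, 35, 42, 55, 61, 82, 97, 108, 121, 128, 131, 143, 148, 156, 164, 172, 179]

Fragment lengths:
  [0,8): 8 bp
  [8,17): 9 bp
  [17,27): 10 bp
  [27,35): 8 bp
  [35,42): 7 bp
  [42,55): 13 bp
  [55,61): 6 bp
  [61,82): 21 bp
  [82,97): 15 bp
  [97,108): 11 bp
  [108,121): 13 bp
  [121,128): 7 bp
  [128,131): 3 bp
  [131,143): 12 bp
  [143,148): 5 bp
  [148,156): 8 bp
  [156,164): 8 bp
  [164,172): 8 bp
  [172,179): 7 bp
  [179,187): 8 bp

[3,5,6,7,7,7,8,8,8,8,8,8,9,10,11,12,13,13,15,21]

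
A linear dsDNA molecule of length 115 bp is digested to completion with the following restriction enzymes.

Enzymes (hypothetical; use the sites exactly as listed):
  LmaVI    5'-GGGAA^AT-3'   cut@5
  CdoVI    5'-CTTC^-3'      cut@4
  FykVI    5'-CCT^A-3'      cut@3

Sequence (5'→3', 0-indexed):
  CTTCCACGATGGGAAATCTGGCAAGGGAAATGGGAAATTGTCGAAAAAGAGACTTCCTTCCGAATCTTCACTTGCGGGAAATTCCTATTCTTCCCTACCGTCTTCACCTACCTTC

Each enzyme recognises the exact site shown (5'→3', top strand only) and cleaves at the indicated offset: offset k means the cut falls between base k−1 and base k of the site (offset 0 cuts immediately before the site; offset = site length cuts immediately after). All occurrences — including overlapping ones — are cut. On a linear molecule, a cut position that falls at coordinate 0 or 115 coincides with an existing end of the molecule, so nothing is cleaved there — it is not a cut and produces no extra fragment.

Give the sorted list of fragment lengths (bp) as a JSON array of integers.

[3,4,4,4,6,6,7,7,9,9,11,11,14,20]

Scan for sites:
  LmaVI (GGGAAAT, off=5): starts [10, 24, 31, 75] → cuts [15, 29, 36, 80]
  CdoVI (CTTC, off=4): starts [0, 52, 56, 65, 89, 101, 111] → cuts [4, 56, 60, 69, 93, 105] (position 115 is a terminus of the linear molecule — no cut)
  FykVI (CCTA, off=3): starts [83, 93, 106] → cuts [86, 96, 109]

All cut coordinates (distinct, sorted): [4, 15, 29, 36, 56, 60, 69, 80, 86, 93, 96, 105, 109]

Fragments:
  [0,4): 4 bp
  [4,15): 11 bp
  [15,29): 14 bp
  [29,36): 7 bp
  [36,56): 20 bp
  [56,60): 4 bp
  [60,69): 9 bp
  [69,80): 11 bp
  [80,86): 6 bp
  [86,93): 7 bp
  [93,96): 3 bp
  [96,105): 9 bp
  [105,109): 4 bp
  [109,115): 6 bp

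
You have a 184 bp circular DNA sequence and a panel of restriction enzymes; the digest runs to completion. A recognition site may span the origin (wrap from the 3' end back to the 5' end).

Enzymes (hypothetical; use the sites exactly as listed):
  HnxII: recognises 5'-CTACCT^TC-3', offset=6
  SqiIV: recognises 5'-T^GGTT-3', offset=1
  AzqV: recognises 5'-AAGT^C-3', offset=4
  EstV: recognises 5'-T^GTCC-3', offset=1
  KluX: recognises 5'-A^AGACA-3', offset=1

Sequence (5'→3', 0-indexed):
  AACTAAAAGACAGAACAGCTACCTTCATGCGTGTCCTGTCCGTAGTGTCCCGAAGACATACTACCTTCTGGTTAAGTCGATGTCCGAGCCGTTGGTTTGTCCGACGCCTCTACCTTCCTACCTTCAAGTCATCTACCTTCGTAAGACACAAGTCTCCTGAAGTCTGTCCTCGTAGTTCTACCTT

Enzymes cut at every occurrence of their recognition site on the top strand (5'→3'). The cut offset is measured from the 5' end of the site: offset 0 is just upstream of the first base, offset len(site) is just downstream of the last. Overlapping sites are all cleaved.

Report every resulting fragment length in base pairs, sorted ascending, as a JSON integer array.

Site scan:
  HnxII (CTACCTTC, off=6): starts [18, 60, 109, 117, 132] → cuts [24, 66, 115, 123, 138]
  SqiIV (TGGTT, off=1): starts [68, 92] → cuts [69, 93]
  AzqV (AAGTC, off=4): starts [73, 125, 149, 159] → cuts [77, 129, 153, 163]
  EstV (TGTCC, off=1): starts [31, 36, 45, 80, 97, 164] → cuts [32, 37, 46, 81, 98, 165]
  KluX (AAGACA, off=1): starts [6, 52, 142] → cuts [7, 53, 143]

All cut coordinates (distinct, sorted): [7, 24, 32, 37, 46, 53, 66, 69, 77, 81, 93, 98, 115, 123, 129, 138, 143, 153, 163, 165]

Fragments:
  7→24: 17 bp
  24→32: 8 bp
  32→37: 5 bp
  37→46: 9 bp
  46→53: 7 bp
  53→66: 13 bp
  66→69: 3 bp
  69→77: 8 bp
  77→81: 4 bp
  81→93: 12 bp
  93→98: 5 bp
  98→115: 17 bp
  115→123: 8 bp
  123→129: 6 bp
  129→138: 9 bp
  138→143: 5 bp
  143→153: 10 bp
  153→163: 10 bp
  163→165: 2 bp
  165→7 (wrap): 184-165+7 = 26 bp

[2,3,4,5,5,5,6,7,8,8,8,9,9,10,10,12,13,17,17,26]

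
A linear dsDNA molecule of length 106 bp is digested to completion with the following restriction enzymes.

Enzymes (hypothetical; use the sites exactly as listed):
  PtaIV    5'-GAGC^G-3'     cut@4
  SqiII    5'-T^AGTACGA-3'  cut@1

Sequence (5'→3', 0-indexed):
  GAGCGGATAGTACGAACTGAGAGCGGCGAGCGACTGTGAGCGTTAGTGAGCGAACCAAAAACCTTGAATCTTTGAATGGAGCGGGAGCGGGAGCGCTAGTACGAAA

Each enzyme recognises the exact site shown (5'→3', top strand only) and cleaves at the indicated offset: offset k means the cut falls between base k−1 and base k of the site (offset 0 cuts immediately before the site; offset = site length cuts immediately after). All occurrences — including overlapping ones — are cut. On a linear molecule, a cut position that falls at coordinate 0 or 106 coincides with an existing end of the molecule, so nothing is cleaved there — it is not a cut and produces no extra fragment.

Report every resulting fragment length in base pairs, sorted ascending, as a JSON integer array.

Site scan:
  PtaIV (GAGCG, off=4): starts [0, 20, 27, 37, 47, 78, 84, 90] → cuts [4, 24, 31, 41, 51, 82, 88, 94]
  SqiII (TAGTACGA, off=1): starts [7, 96] → cuts [8, 97]

Pooled cuts: [4, 8, 24, 31, 41, 51, 82, 88, 94, 97]

Fragments:
  [0,4): 4 bp
  [4,8): 4 bp
  [8,24): 16 bp
  [24,31): 7 bp
  [31,41): 10 bp
  [41,51): 10 bp
  [51,82): 31 bp
  [82,88): 6 bp
  [88,94): 6 bp
  [94,97): 3 bp
  [97,106): 9 bp

[3,4,4,6,6,7,9,10,10,16,31]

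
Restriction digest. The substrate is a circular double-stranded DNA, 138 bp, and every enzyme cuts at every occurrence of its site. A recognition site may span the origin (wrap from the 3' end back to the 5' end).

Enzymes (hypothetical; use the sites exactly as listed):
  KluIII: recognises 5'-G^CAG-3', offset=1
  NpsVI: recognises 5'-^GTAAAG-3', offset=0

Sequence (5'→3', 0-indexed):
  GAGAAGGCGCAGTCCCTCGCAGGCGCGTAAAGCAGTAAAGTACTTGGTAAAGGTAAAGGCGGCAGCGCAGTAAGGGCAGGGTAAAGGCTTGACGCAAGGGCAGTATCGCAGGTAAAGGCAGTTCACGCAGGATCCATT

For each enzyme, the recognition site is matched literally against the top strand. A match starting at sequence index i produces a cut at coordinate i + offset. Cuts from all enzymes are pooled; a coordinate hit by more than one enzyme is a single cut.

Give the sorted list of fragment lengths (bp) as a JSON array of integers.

Site scan:
  KluIII GCAG/1: at [8, 18, 31, 61, 66, 75, 99, 107, 117, 126] ⇒ [9, 19, 32, 62, 67, 76, 100, 108, 118, 127]
  NpsVI GTAAAG/0: at [26, 34, 46, 52, 80, 111] ⇒ [26, 34, 46, 52, 80, 111]

All cut coordinates (distinct, sorted): [9, 19, 26, 32, 34, 46, 52, 62, 67, 76, 80, 100, 108, 111, 118, 127]

Fragment lengths:
  9→19: 10 bp
  19→26: 7 bp
  26→32: 6 bp
  32→34: 2 bp
  34→46: 12 bp
  46→52: 6 bp
  52→62: 10 bp
  62→67: 5 bp
  67→76: 9 bp
  76→80: 4 bp
  80→100: 20 bp
  100→108: 8 bp
  108→111: 3 bp
  111→118: 7 bp
  118→127: 9 bp
  127→9 (wrap): 138-127+9 = 20 bp

[2,3,4,5,6,6,7,7,8,9,9,10,10,12,20,20]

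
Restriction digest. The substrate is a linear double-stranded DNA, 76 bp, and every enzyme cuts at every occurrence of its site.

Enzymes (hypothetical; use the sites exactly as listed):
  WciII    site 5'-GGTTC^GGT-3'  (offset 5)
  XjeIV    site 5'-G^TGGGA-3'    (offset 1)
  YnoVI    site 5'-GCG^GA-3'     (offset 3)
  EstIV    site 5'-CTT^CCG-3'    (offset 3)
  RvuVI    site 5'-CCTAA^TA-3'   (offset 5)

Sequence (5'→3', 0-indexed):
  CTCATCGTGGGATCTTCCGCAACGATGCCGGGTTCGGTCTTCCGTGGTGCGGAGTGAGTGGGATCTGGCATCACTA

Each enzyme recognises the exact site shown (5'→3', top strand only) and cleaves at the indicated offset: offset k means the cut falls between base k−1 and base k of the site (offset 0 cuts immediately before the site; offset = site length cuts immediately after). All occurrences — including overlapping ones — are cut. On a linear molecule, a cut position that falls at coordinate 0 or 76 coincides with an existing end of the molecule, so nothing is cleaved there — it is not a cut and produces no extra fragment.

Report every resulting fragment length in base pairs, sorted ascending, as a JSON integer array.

[6,7,7,9,10,18,19]

Scan for sites:
  WciII GGTTCGGT/5: at [30] ⇒ [35]
  XjeIV GTGGGA/1: at [6, 57] ⇒ [7, 58]
  YnoVI GCGGA/3: at [48] ⇒ [51]
  EstIV CTTCCG/3: at [13, 38] ⇒ [16, 41]
  RvuVI (CCTAATA, off=5): no sites

All cut coordinates (distinct, sorted): [7, 16, 35, 41, 51, 58]

Fragments:
  [0,7): 7 bp
  [7,16): 9 bp
  [16,35): 19 bp
  [35,41): 6 bp
  [41,51): 10 bp
  [51,58): 7 bp
  [58,76): 18 bp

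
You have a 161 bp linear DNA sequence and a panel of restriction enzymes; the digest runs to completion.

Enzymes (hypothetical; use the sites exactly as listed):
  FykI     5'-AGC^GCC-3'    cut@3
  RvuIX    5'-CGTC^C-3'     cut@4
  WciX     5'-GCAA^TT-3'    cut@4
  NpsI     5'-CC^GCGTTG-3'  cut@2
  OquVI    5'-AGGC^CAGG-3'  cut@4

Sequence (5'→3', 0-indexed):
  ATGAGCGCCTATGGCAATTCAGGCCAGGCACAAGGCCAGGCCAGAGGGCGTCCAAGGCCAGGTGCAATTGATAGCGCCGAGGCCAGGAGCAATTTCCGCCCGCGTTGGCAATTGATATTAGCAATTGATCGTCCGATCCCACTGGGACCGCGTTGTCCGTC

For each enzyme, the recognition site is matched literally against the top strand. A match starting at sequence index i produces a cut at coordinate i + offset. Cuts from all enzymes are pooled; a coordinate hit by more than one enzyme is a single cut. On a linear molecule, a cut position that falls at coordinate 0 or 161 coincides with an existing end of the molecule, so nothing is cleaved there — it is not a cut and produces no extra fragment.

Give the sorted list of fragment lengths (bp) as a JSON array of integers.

[6,6,7,8,8,9,9,9,9,10,11,12,12,13,16,16]

Scan for sites:
  FykI (AGCGCC, off=3): starts [3, 72] → cuts [6, 75]
  RvuIX (CGTCC, off=4): starts [48, 129] → cuts [52, 133]
  WciX (GCAATT, off=4): starts [13, 63, 88, 107, 120] → cuts [17, 67, 92, 111, 124]
  NpsI (CCGCGTTG, off=2): starts [99, 147] → cuts [101, 149]
  OquVI (AGGCCAGG, off=4): starts [20, 32, 54, 79] → cuts [24, 36, 58, 83]

Pooled cuts: [6, 17, 24, 36, 52, 58, 67, 75, 83, 92, 101, 111, 124, 133, 149]

Fragments:
  [0,6): 6 bp
  [6,17): 11 bp
  [17,24): 7 bp
  [24,36): 12 bp
  [36,52): 16 bp
  [52,58): 6 bp
  [58,67): 9 bp
  [67,75): 8 bp
  [75,83): 8 bp
  [83,92): 9 bp
  [92,101): 9 bp
  [101,111): 10 bp
  [111,124): 13 bp
  [124,133): 9 bp
  [133,149): 16 bp
  [149,161): 12 bp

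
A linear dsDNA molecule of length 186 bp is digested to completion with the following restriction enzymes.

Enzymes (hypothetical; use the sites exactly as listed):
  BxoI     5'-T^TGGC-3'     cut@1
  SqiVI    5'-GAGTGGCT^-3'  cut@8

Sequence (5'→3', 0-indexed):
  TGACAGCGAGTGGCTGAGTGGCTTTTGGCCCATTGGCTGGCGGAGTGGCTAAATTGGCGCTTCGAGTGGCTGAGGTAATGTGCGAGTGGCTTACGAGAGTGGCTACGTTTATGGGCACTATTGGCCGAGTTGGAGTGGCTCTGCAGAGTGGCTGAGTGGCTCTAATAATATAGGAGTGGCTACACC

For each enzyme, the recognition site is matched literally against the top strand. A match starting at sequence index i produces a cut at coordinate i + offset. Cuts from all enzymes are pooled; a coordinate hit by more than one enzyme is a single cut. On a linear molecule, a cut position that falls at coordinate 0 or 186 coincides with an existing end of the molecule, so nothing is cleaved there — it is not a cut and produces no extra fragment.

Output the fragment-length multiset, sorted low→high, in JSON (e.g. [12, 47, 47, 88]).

[2,4,5,8,8,8,13,13,15,17,17,17,19,20,20]

Site scan:
  BxoI (TTGGC, off=1): starts [24, 32, 53, 120] → cuts [25, 33, 54, 121]
  SqiVI (GAGTGGCT, off=8): starts [7, 15, 42, 63, 83, 96, 132, 145, 153, 173] → cuts [15, 23, 50, 71, 91, 104, 140, 153, 161, 181]

All cut coordinates (distinct, sorted): [15, 23, 25, 33, 50, 54, 71, 91, 104, 121, 140, 153, 161, 181]

Fragment lengths:
  [0,15): 15 bp
  [15,23): 8 bp
  [23,25): 2 bp
  [25,33): 8 bp
  [33,50): 17 bp
  [50,54): 4 bp
  [54,71): 17 bp
  [71,91): 20 bp
  [91,104): 13 bp
  [104,121): 17 bp
  [121,140): 19 bp
  [140,153): 13 bp
  [153,161): 8 bp
  [161,181): 20 bp
  [181,186): 5 bp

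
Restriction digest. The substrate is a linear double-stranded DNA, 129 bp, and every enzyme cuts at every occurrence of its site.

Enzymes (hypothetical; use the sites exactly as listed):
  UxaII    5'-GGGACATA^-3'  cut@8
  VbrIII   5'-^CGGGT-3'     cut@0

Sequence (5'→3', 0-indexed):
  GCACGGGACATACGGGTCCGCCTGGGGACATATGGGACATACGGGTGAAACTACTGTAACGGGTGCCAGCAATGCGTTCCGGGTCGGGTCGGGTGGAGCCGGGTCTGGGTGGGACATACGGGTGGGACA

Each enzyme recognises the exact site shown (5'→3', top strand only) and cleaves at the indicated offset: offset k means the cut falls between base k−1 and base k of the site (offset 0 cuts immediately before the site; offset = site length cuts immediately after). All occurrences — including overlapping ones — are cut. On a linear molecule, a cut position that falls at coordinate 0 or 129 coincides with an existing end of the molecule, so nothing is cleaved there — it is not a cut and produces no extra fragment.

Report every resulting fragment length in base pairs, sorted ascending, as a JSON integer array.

Site scan:
  UxaII GGGACATA/8: at [4, 24, 33, 110] ⇒ [12, 32, 41, 118]
  VbrIII CGGGT/0: at [12, 41, 59, 79, 84, 89, 99, 118] ⇒ [12, 41, 59, 79, 84, 89, 99, 118]

All cut coordinates (distinct, sorted): [12, 32, 41, 59, 79, 84, 89, 99, 118]

Fragments:
  [0,12): 12 bp
  [12,32): 20 bp
  [32,41): 9 bp
  [41,59): 18 bp
  [59,79): 20 bp
  [79,84): 5 bp
  [84,89): 5 bp
  [89,99): 10 bp
  [99,118): 19 bp
  [118,129): 11 bp

[5,5,9,10,11,12,18,19,20,20]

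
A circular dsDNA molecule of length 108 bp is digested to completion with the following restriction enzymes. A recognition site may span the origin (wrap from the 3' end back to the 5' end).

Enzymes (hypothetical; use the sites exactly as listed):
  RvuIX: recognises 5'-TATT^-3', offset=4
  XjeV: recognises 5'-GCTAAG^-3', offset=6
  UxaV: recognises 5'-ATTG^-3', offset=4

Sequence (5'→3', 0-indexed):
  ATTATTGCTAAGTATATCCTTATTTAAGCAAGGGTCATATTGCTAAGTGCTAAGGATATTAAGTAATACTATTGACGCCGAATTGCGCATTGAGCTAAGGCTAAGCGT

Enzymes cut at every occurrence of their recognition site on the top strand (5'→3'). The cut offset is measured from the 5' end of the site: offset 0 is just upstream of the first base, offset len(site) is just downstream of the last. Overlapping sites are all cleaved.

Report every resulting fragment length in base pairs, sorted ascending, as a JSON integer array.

Scan for sites:
  RvuIX (TATT, off=4): starts [2, 20, 37, 56, 69, 107] → cuts [3, 6, 24, 41, 60, 73]
  XjeV (GCTAAG, off=6): starts [6, 41, 48, 93, 99] → cuts [12, 47, 54, 99, 105]
  UxaV (ATTG, off=4): starts [3, 38, 70, 81, 88] → cuts [7, 42, 74, 85, 92]

All cut coordinates (distinct, sorted): [3, 6, 7, 12, 24, 41, 42, 47, 54, 60, 73, 74, 85, 92, 99, 105]

Fragments:
  3→6: 3 bp
  6→7: 1 bp
  7→12: 5 bp
  12→24: 12 bp
  24→41: 17 bp
  41→42: 1 bp
  42→47: 5 bp
  47→54: 7 bp
  54→60: 6 bp
  60→73: 13 bp
  73→74: 1 bp
  74→85: 11 bp
  85→92: 7 bp
  92→99: 7 bp
  99→105: 6 bp
  105→3 (wrap): 108-105+3 = 6 bp

[1,1,1,3,5,5,6,6,6,7,7,7,11,12,13,17]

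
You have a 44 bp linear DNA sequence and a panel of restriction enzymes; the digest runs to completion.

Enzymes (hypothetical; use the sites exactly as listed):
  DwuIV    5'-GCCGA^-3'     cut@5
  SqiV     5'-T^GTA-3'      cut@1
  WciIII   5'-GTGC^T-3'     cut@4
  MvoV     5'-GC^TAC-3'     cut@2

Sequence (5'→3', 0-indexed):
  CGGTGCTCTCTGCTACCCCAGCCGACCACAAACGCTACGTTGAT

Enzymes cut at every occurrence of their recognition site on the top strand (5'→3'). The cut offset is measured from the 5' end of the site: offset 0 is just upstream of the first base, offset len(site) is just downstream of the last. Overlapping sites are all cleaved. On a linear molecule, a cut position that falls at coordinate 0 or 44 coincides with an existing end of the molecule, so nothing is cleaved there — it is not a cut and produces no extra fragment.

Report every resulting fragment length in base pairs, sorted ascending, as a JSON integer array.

[6,7,9,10,12]

Scan for sites:
  DwuIV GCCGA/5: at [20] ⇒ [25]
  SqiV (TGTA, off=1): no sites
  WciIII GTGCT/4: at [2] ⇒ [6]
  MvoV GCTAC/2: at [11, 33] ⇒ [13, 35]

All cut coordinates (distinct, sorted): [6, 13, 25, 35]

Fragment lengths:
  [0,6): 6 bp
  [6,13): 7 bp
  [13,25): 12 bp
  [25,35): 10 bp
  [35,44): 9 bp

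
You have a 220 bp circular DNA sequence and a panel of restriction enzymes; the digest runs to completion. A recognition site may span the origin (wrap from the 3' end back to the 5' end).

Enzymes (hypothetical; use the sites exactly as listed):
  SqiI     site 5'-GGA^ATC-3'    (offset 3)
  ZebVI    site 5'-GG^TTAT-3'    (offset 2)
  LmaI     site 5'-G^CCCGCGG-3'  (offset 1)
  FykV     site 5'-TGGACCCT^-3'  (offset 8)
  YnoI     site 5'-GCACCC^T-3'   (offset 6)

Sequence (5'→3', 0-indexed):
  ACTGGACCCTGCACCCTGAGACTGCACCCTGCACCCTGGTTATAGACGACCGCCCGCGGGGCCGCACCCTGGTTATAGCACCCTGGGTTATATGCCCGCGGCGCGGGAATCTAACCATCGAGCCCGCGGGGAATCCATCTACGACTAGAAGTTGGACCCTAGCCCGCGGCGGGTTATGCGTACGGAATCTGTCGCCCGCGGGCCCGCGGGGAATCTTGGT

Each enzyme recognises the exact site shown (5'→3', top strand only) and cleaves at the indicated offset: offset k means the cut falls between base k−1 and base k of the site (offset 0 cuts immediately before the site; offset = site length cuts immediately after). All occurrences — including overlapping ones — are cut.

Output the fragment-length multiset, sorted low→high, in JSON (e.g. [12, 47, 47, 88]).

[2,3,3,4,6,7,7,8,8,10,10,11,11,13,13,13,14,14,17,18,28]

Scan for sites:
  SqiI GGAATC/3: at [105, 129, 183, 209] ⇒ [108, 132, 186, 212]
  ZebVI GGTTAT/2: at [37, 70, 85, 171] ⇒ [39, 72, 87, 173]
  LmaI GCCCGCGG/1: at [51, 93, 121, 161, 193, 201] ⇒ [52, 94, 122, 162, 194, 202]
  FykV TGGACCCT/8: at [2, 152] ⇒ [10, 160]
  YnoI GCACCCT/6: at [10, 23, 30, 63, 77] ⇒ [16, 29, 36, 69, 83]

Pooled cuts: [10, 16, 29, 36, 39, 52, 69, 72, 83, 87, 94, 108, 122, 132, 160, 162, 173, 186, 194, 202, 212]

Fragments:
  10→16: 6 bp
  16→29: 13 bp
  29→36: 7 bp
  36→39: 3 bp
  39→52: 13 bp
  52→69: 17 bp
  69→72: 3 bp
  72→83: 11 bp
  83→87: 4 bp
  87→94: 7 bp
  94→108: 14 bp
  108→122: 14 bp
  122→132: 10 bp
  132→160: 28 bp
  160→162: 2 bp
  162→173: 11 bp
  173→186: 13 bp
  186→194: 8 bp
  194→202: 8 bp
  202→212: 10 bp
  212→10 (wrap): 220-212+10 = 18 bp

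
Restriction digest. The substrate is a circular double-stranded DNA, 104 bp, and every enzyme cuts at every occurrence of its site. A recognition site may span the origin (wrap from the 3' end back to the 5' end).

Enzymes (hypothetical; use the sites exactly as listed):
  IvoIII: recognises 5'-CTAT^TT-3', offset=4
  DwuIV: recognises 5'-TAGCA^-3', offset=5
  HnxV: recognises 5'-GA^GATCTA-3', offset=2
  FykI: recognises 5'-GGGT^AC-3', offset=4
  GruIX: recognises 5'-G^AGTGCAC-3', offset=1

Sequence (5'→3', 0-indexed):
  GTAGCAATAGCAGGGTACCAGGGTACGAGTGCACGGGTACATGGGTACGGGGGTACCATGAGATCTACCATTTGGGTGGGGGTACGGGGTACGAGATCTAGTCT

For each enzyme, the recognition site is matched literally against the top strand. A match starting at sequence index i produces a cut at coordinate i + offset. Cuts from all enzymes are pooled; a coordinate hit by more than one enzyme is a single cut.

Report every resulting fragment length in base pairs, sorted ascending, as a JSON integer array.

[3,4,4,6,7,7,8,8,8,11,16,22]

Site scan:
  IvoIII (CTATTT, off=4): no sites
  DwuIV TAGCA/5: at [1, 7] ⇒ [6, 12]
  HnxV GAGATCTA/2: at [59, 92] ⇒ [61, 94]
  FykI GGGTAC/4: at [12, 20, 34, 42, 50, 79, 86] ⇒ [16, 24, 38, 46, 54, 83, 90]
  GruIX GAGTGCAC/1: at [26] ⇒ [27]

All cut coordinates (distinct, sorted): [6, 12, 16, 24, 27, 38, 46, 54, 61, 83, 90, 94]

Fragment lengths:
  6→12: 6 bp
  12→16: 4 bp
  16→24: 8 bp
  24→27: 3 bp
  27→38: 11 bp
  38→46: 8 bp
  46→54: 8 bp
  54→61: 7 bp
  61→83: 22 bp
  83→90: 7 bp
  90→94: 4 bp
  94→6 (wrap): 104-94+6 = 16 bp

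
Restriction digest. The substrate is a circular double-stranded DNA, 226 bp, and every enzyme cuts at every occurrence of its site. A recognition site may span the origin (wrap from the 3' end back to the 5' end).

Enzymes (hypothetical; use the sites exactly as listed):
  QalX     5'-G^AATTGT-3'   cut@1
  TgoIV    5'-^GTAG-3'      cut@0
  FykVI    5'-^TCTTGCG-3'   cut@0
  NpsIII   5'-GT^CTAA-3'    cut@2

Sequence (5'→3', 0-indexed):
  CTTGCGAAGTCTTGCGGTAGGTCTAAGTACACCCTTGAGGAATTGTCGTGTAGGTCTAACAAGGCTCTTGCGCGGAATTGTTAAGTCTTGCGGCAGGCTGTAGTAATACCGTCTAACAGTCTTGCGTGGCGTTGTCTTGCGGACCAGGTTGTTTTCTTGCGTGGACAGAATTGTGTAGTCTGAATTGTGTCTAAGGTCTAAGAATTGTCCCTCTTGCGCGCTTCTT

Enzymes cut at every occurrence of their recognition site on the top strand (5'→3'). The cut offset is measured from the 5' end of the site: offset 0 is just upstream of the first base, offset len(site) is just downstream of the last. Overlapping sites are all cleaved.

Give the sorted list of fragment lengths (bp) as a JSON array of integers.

[5,6,6,6,7,7,7,8,8,9,9,10,10,10,10,13,14,14,14,15,18,20]

Per-enzyme occurrences:
  QalX GAATTGT/1: at [39, 74, 167, 181, 201] ⇒ [40, 75, 168, 182, 202]
  TgoIV GTAG/0: at [16, 49, 99, 174] ⇒ [16, 49, 99, 174]
  FykVI TCTTGCG/0: at [9, 65, 85, 119, 134, 154, 211, 225] ⇒ [9, 65, 85, 119, 134, 154, 211, 225]
  NpsIII GTCTAA/2: at [20, 53, 110, 188, 195] ⇒ [22, 55, 112, 190, 197]

Pooled cuts: [9, 16, 22, 40, 49, 55, 65, 75, 85, 99, 112, 119, 134, 154, 168, 174, 182, 190, 197, 202, 211, 225]

Fragments:
  9→16: 7 bp
  16→22: 6 bp
  22→40: 18 bp
  40→49: 9 bp
  49→55: 6 bp
  55→65: 10 bp
  65→75: 10 bp
  75→85: 10 bp
  85→99: 14 bp
  99→112: 13 bp
  112→119: 7 bp
  119→134: 15 bp
  134→154: 20 bp
  154→168: 14 bp
  168→174: 6 bp
  174→182: 8 bp
  182→190: 8 bp
  190→197: 7 bp
  197→202: 5 bp
  202→211: 9 bp
  211→225: 14 bp
  225→9 (wrap): 226-225+9 = 10 bp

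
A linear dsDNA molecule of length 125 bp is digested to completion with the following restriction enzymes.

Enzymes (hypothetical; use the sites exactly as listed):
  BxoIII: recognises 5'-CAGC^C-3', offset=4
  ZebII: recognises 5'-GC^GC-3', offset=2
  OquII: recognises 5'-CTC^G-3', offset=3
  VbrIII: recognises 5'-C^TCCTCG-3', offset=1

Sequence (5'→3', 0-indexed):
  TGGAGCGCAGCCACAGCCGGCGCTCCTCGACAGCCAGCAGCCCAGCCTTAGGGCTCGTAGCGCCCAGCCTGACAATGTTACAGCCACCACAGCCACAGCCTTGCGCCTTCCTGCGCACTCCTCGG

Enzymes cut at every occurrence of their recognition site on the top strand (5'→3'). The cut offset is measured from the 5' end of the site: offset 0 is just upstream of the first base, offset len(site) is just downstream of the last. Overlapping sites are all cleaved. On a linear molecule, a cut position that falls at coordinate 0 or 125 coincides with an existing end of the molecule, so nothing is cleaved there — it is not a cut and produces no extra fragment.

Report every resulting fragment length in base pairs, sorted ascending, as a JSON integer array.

Site scan:
  BxoIII (CAGCC, off=4): starts [7, 13, 30, 37, 42, 64, 80, 89, 95] → cuts [11, 17, 34, 41, 46, 68, 84, 93, 99]
  ZebII (GCGC, off=2): starts [4, 19, 59, 102, 112] → cuts [6, 21, 61, 104, 114]
  OquII (CTCG, off=3): starts [25, 53, 120] → cuts [28, 56, 123]
  VbrIII (CTCCTCG, off=1): starts [22, 117] → cuts [23, 118]

Pooled cuts: [6, 11, 17, 21, 23, 28, 34, 41, 46, 56, 61, 68, 84, 93, 99, 104, 114, 118, 123]

Fragments:
  [0,6): 6 bp
  [6,11): 5 bp
  [11,17): 6 bp
  [17,21): 4 bp
  [21,23): 2 bp
  [23,28): 5 bp
  [28,34): 6 bp
  [34,41): 7 bp
  [41,46): 5 bp
  [46,56): 10 bp
  [56,61): 5 bp
  [61,68): 7 bp
  [68,84): 16 bp
  [84,93): 9 bp
  [93,99): 6 bp
  [99,104): 5 bp
  [104,114): 10 bp
  [114,118): 4 bp
  [118,123): 5 bp
  [123,125): 2 bp

[2,2,4,4,5,5,5,5,5,5,6,6,6,6,7,7,9,10,10,16]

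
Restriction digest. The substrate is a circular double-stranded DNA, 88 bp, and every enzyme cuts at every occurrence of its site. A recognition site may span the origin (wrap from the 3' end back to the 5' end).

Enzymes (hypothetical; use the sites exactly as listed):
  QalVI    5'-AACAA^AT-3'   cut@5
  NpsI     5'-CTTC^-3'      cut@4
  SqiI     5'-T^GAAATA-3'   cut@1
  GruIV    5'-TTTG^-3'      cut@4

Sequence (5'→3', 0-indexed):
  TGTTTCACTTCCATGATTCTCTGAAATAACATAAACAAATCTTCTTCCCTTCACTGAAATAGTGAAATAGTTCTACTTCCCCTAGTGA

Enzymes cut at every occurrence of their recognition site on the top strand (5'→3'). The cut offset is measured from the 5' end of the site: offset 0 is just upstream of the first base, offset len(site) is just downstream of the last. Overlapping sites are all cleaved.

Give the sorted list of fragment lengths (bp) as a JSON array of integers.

Per-enzyme occurrences:
  QalVI AACAAAT/5: at [33] ⇒ [38]
  NpsI CTTC/4: at [7, 40, 43, 48, 75] ⇒ [11, 44, 47, 52, 79]
  SqiI TGAAATA/1: at [21, 54, 62] ⇒ [22, 55, 63]
  GruIV (TTTG, off=4): no sites

All cut coordinates (distinct, sorted): [11, 22, 38, 44, 47, 52, 55, 63, 79]

Fragments:
  11→22: 11 bp
  22→38: 16 bp
  38→44: 6 bp
  44→47: 3 bp
  47→52: 5 bp
  52→55: 3 bp
  55→63: 8 bp
  63→79: 16 bp
  79→11 (wrap): 88-79+11 = 20 bp

[3,3,5,6,8,11,16,16,20]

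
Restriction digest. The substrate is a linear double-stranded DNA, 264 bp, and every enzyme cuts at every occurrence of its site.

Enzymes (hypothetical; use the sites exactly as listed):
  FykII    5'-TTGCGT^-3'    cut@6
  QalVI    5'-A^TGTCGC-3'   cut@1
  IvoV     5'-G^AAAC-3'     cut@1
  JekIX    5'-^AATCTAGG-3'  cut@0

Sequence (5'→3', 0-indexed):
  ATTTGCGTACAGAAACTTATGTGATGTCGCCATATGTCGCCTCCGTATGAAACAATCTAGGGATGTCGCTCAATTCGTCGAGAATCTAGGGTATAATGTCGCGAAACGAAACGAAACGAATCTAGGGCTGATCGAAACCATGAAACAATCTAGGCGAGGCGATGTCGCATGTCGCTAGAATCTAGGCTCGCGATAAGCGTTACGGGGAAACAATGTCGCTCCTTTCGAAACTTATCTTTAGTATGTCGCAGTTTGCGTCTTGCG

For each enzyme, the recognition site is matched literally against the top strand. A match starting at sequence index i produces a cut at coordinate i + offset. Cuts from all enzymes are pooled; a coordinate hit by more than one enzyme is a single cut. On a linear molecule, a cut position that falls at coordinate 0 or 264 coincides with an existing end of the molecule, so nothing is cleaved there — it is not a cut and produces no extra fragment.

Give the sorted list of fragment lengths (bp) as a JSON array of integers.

Site scan:
  FykII (TTGCGT, off=6): starts [2, 252] → cuts [8, 258]
  QalVI (ATGTCGC, off=1): starts [23, 33, 62, 95, 161, 168, 212, 242] → cuts [24, 34, 63, 96, 162, 169, 213, 243]
  IvoV (GAAAC, off=1): starts [11, 48, 102, 107, 112, 133, 141, 206, 226] → cuts [12, 49, 103, 108, 113, 134, 142, 207, 227]
  JekIX (AATCTAGG, off=0): starts [53, 82, 118, 146, 178] → cuts [53, 82, 118, 146, 178]

Pooled cuts: [8, 12, 24, 34, 49, 53, 63, 82, 96, 103, 108, 113, 118, 134, 142, 146, 162, 169, 178, 207, 213, 227, 243, 258]

Fragment lengths:
  [0,8): 8 bp
  [8,12): 4 bp
  [12,24): 12 bp
  [24,34): 10 bp
  [34,49): 15 bp
  [49,53): 4 bp
  [53,63): 10 bp
  [63,82): 19 bp
  [82,96): 14 bp
  [96,103): 7 bp
  [103,108): 5 bp
  [108,113): 5 bp
  [113,118): 5 bp
  [118,134): 16 bp
  [134,142): 8 bp
  [142,146): 4 bp
  [146,162): 16 bp
  [162,169): 7 bp
  [169,178): 9 bp
  [178,207): 29 bp
  [207,213): 6 bp
  [213,227): 14 bp
  [227,243): 16 bp
  [243,258): 15 bp
  [258,264): 6 bp

[4,4,4,5,5,5,6,6,7,7,8,8,9,10,10,12,14,14,15,15,16,16,16,19,29]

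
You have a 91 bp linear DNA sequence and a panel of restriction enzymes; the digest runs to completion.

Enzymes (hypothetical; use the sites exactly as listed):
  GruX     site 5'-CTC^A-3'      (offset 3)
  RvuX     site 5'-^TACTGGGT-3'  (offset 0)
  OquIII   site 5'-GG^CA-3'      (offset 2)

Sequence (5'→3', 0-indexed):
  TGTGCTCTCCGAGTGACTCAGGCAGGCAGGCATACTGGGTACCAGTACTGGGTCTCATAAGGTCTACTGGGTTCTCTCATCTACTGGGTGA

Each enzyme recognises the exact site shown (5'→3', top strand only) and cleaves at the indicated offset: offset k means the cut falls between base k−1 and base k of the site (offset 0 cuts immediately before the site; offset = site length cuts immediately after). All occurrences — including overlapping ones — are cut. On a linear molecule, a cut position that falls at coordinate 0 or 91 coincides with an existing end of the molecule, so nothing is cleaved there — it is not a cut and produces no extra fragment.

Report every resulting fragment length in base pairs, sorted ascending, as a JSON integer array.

[2,3,3,4,4,8,10,11,13,14,19]

Site scan:
  GruX CTCA/3: at [16, 53, 75] ⇒ [19, 56, 78]
  RvuX TACTGGGT/0: at [32, 45, 64, 81] ⇒ [32, 45, 64, 81]
  OquIII GGCA/2: at [20, 24, 28] ⇒ [22, 26, 30]

Pooled cuts: [19, 22, 26, 30, 32, 45, 56, 64, 78, 81]

Fragment lengths:
  [0,19): 19 bp
  [19,22): 3 bp
  [22,26): 4 bp
  [26,30): 4 bp
  [30,32): 2 bp
  [32,45): 13 bp
  [45,56): 11 bp
  [56,64): 8 bp
  [64,78): 14 bp
  [78,81): 3 bp
  [81,91): 10 bp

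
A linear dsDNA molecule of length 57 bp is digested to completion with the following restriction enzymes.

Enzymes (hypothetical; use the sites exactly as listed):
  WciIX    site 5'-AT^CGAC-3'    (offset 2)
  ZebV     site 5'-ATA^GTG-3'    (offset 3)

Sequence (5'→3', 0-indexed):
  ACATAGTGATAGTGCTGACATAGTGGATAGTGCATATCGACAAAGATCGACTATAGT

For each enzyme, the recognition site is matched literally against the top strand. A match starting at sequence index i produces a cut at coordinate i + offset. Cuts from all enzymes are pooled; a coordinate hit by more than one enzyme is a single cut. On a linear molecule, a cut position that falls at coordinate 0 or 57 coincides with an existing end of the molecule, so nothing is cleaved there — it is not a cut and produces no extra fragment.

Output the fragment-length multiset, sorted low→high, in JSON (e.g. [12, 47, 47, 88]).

Scan for sites:
  WciIX ATCGAC/2: at [35, 45] ⇒ [37, 47]
  ZebV ATAGTG/3: at [2, 8, 19, 26] ⇒ [5, 11, 22, 29]

All cut coordinates (distinct, sorted): [5, 11, 22, 29, 37, 47]

Fragment lengths:
  [0,5): 5 bp
  [5,11): 6 bp
  [11,22): 11 bp
  [22,29): 7 bp
  [29,37): 8 bp
  [37,47): 10 bp
  [47,57): 10 bp

[5,6,7,8,10,10,11]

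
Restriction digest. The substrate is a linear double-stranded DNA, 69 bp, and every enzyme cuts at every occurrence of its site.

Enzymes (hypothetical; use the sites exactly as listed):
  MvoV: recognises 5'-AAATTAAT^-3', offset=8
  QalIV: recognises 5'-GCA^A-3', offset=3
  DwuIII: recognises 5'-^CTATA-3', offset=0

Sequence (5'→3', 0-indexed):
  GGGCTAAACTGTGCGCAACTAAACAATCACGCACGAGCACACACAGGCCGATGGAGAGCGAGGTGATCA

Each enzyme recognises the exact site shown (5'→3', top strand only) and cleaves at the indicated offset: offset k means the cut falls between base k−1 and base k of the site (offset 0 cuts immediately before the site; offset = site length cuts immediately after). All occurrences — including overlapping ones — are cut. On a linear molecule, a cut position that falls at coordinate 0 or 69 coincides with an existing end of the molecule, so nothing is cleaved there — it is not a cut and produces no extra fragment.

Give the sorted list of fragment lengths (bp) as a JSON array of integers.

[17,52]

Per-enzyme occurrences:
  MvoV (AAATTAAT, off=8): no sites
  QalIV GCAA/3: at [14] ⇒ [17]
  DwuIII (CTATA, off=0): no sites

Pooled cuts: [17]

Fragment lengths:
  [0,17): 17 bp
  [17,69): 52 bp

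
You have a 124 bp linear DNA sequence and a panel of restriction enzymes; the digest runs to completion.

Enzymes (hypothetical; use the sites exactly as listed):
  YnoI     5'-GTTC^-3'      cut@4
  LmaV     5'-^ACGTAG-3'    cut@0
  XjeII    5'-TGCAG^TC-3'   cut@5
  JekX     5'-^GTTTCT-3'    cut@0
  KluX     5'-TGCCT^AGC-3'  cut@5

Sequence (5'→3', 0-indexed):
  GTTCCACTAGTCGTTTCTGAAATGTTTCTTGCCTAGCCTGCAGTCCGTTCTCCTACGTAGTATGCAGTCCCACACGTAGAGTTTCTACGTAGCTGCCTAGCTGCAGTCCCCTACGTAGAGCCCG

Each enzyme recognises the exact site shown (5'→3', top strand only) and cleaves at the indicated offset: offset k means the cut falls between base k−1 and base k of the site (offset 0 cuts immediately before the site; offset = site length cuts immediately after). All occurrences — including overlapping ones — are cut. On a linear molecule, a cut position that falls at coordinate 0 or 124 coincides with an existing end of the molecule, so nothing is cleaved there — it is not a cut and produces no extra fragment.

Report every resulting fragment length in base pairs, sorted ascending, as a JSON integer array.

[4,4,6,6,6,7,7,8,8,9,11,11,12,12,13]

Per-enzyme occurrences:
  YnoI (GTTC, off=4): starts [0, 46] → cuts [4, 50]
  LmaV (ACGTAG, off=0): starts [54, 73, 86, 112] → cuts [54, 73, 86, 112]
  XjeII (TGCAGTC, off=5): starts [38, 62, 101] → cuts [43, 67, 106]
  JekX (GTTTCT, off=0): starts [12, 23, 80] → cuts [12, 23, 80]
  KluX (TGCCTAGC, off=5): starts [29, 93] → cuts [34, 98]

Pooled cuts: [4, 12, 23, 34, 43, 50, 54, 67, 73, 80, 86, 98, 106, 112]

Fragment lengths:
  [0,4): 4 bp
  [4,12): 8 bp
  [12,23): 11 bp
  [23,34): 11 bp
  [34,43): 9 bp
  [43,50): 7 bp
  [50,54): 4 bp
  [54,67): 13 bp
  [67,73): 6 bp
  [73,80): 7 bp
  [80,86): 6 bp
  [86,98): 12 bp
  [98,106): 8 bp
  [106,112): 6 bp
  [112,124): 12 bp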